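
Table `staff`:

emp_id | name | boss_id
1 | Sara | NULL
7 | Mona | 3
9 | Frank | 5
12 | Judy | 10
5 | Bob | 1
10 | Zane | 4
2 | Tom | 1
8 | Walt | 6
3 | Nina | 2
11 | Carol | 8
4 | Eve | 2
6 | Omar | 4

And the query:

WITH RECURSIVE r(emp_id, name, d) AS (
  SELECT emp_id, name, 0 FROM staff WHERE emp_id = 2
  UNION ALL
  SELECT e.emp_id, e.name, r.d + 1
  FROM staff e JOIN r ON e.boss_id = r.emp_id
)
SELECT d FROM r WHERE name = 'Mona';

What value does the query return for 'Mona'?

Base: emp_id=2 (Tom) at d 0.
Iteration 1: rows with boss_id in {2} -> Nina (id 3, d 1), Eve (id 4, d 1).
Iteration 2: rows with boss_id in {3,4} -> Omar (id 6, d 2), Mona (id 7, d 2), Zane (id 10, d 2).
Iteration 3: rows with boss_id in {6,7,10} -> Walt (id 8, d 3), Judy (id 12, d 3).
Iteration 4: rows with boss_id in {8,12} -> Carol (id 11, d 4).
Iteration 5: no rows with boss_id in {11}; recursion stops.

2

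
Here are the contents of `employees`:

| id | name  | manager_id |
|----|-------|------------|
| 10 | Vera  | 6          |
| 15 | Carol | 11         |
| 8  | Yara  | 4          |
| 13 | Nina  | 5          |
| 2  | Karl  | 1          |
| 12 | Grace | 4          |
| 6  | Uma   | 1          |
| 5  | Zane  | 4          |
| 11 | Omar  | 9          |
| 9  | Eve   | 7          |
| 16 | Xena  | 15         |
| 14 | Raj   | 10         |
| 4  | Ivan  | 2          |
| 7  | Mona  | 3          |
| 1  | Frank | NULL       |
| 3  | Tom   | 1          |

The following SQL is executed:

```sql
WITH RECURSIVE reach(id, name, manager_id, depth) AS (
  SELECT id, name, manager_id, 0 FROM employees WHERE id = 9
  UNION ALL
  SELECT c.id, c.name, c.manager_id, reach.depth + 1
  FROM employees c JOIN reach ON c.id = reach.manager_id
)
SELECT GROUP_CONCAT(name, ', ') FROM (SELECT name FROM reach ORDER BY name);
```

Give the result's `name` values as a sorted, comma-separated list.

Base: id=9 (Eve), manager_id=7, depth 0.
Iteration 1: join on id=7 -> Mona (id 7, manager_id=3, depth 1).
Iteration 2: join on id=3 -> Tom (id 3, manager_id=1, depth 2).
Iteration 3: join on id=1 -> Frank (id 1, manager_id=NULL, depth 3).
Iteration 4: manager_id is NULL; no match; recursion stops.

Eve, Frank, Mona, Tom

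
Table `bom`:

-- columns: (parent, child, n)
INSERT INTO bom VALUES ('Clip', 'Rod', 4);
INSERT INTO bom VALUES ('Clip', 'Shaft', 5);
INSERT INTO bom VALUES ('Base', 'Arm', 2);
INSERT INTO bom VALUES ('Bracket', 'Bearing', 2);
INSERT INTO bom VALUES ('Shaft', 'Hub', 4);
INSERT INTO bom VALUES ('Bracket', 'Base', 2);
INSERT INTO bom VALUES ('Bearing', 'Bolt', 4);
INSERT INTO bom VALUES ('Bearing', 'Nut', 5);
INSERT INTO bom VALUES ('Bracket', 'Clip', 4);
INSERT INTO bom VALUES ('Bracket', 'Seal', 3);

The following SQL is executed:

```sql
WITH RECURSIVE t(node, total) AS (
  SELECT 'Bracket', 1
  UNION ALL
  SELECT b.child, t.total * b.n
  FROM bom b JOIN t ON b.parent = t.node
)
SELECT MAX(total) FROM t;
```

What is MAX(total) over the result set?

80

Base: (Bracket, total=1).
Iteration 1: components of {Bracket} -> Base = 1*2 = 2, Bearing = 1*2 = 2, Clip = 1*4 = 4, Seal = 1*3 = 3.
Iteration 2: components of {Base,Bearing,Clip,Seal} -> Arm = 2*2 = 4, Bolt = 2*4 = 8, Nut = 2*5 = 10, Rod = 4*4 = 16, Shaft = 4*5 = 20.
Iteration 3: components of {Arm,Bolt,Nut,Rod,Shaft} -> Hub = 20*4 = 80.
Iteration 4: no further components; recursion stops.
total values: 1, 2, 3, 2, 4, 10, 8, 4, 20, 16, 80; the maximum is 80.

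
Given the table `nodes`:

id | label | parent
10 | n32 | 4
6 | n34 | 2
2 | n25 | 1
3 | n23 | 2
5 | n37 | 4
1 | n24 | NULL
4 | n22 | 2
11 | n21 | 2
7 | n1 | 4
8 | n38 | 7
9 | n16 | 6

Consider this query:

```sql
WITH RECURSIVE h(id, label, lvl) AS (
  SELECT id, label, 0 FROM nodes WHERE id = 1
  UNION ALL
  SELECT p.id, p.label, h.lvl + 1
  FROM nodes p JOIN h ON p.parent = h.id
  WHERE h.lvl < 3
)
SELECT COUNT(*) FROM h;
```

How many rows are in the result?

10

Base: id=1 (n24) at lvl 0.
Iteration 1: rows with parent in {1} -> n25 (id 2, lvl 1).
Iteration 2: rows with parent in {2} -> n23 (id 3, lvl 2), n22 (id 4, lvl 2), n34 (id 6, lvl 2), n21 (id 11, lvl 2).
Iteration 3: rows with parent in {3,4,6,11} -> n37 (id 5, lvl 3), n1 (id 7, lvl 3), n16 (id 9, lvl 3), n32 (id 10, lvl 3).
Iteration 4: lvl < 3 fails for all current rows; recursion stops.
Total rows emitted: 10.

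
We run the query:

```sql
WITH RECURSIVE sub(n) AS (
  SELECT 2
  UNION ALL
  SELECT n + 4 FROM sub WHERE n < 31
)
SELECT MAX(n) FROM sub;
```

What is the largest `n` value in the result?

34

Base: n=2.
Iteration 1: 2 < 31 holds -> n = 2 + 4 = 6.
Iteration 2: 6 < 31 holds -> n = 6 + 4 = 10.
Iteration 3: 10 < 31 holds -> n = 10 + 4 = 14.
Iteration 4: 14 < 31 holds -> n = 14 + 4 = 18.
Iteration 5: 18 < 31 holds -> n = 18 + 4 = 22.
Iteration 6: 22 < 31 holds -> n = 22 + 4 = 26.
Iteration 7: 26 < 31 holds -> n = 26 + 4 = 30.
Iteration 8: 30 < 31 holds -> n = 30 + 4 = 34.
Iteration 9: 34 < 31 fails; recursion stops.
n values: 2, 6, 10, 14, 18, 22, 26, 30, 34; the maximum is 34.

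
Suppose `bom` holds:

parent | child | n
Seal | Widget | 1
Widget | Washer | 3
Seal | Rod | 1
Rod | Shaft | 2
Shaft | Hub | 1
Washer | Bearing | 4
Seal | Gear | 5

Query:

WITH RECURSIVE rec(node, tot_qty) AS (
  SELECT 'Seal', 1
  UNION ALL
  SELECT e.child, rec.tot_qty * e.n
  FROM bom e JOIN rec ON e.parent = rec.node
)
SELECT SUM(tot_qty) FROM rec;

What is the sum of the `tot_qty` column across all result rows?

Base: (Seal, tot_qty=1).
Iteration 1: components of {Seal} -> Gear = 1*5 = 5, Rod = 1*1 = 1, Widget = 1*1 = 1.
Iteration 2: components of {Gear,Rod,Widget} -> Shaft = 1*2 = 2, Washer = 1*3 = 3.
Iteration 3: components of {Shaft,Washer} -> Bearing = 3*4 = 12, Hub = 2*1 = 2.
Iteration 4: no further components; recursion stops.
SUM(tot_qty) = 1 + 1 + 1 + 5 + 3 + 2 + 12 + 2 = 27.

27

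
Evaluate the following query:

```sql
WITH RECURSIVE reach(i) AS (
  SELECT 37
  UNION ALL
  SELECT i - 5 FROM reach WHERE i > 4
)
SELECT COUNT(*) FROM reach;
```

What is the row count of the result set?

Base: i=37.
Iteration 1: 37 > 4 holds -> i = 37 - 5 = 32.
Iteration 2: 32 > 4 holds -> i = 32 - 5 = 27.
Iteration 3: 27 > 4 holds -> i = 27 - 5 = 22.
Iteration 4: 22 > 4 holds -> i = 22 - 5 = 17.
Iteration 5: 17 > 4 holds -> i = 17 - 5 = 12.
Iteration 6: 12 > 4 holds -> i = 12 - 5 = 7.
Iteration 7: 7 > 4 holds -> i = 7 - 5 = 2.
Iteration 8: 2 > 4 fails; recursion stops.
Total rows emitted: 8.

8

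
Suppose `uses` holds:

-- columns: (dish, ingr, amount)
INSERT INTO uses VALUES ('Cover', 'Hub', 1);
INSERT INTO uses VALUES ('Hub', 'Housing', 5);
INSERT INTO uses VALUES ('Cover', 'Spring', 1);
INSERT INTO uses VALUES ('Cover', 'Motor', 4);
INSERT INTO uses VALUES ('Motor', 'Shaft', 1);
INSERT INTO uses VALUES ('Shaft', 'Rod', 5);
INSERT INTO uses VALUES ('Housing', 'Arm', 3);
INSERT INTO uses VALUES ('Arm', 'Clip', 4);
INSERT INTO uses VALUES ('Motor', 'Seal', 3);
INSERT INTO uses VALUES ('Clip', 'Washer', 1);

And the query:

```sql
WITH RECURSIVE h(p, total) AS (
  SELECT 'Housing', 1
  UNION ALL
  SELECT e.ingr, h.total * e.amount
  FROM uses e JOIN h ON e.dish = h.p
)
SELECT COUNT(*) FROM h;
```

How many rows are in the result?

Base: (Housing, total=1).
Iteration 1: components of {Housing} -> Arm = 1*3 = 3.
Iteration 2: components of {Arm} -> Clip = 3*4 = 12.
Iteration 3: components of {Clip} -> Washer = 12*1 = 12.
Iteration 4: no further components; recursion stops.
Total rows emitted: 4.

4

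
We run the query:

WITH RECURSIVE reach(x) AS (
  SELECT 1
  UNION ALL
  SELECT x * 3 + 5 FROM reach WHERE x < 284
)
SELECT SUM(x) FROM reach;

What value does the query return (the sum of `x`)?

1259

Base: x=1.
Iteration 1: 1 < 284 holds -> x = 1 * 3 + 5 = 8.
Iteration 2: 8 < 284 holds -> x = 8 * 3 + 5 = 29.
Iteration 3: 29 < 284 holds -> x = 29 * 3 + 5 = 92.
Iteration 4: 92 < 284 holds -> x = 92 * 3 + 5 = 281.
Iteration 5: 281 < 284 holds -> x = 281 * 3 + 5 = 848.
Iteration 6: 848 < 284 fails; recursion stops.
SUM(x) = 1 + 8 + 29 + 92 + 281 + 848 = 1259.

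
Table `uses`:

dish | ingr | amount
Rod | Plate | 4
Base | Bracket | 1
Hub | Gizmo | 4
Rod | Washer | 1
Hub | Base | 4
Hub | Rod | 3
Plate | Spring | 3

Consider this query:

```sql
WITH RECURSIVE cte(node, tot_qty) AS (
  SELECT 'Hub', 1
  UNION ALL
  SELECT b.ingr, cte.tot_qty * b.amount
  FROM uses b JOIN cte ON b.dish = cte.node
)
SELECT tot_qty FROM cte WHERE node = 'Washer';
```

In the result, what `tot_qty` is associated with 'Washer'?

Base: (Hub, tot_qty=1).
Iteration 1: components of {Hub} -> Base = 1*4 = 4, Gizmo = 1*4 = 4, Rod = 1*3 = 3.
Iteration 2: components of {Base,Gizmo,Rod} -> Bracket = 4*1 = 4, Plate = 3*4 = 12, Washer = 3*1 = 3.
Iteration 3: components of {Bracket,Plate,Washer} -> Spring = 12*3 = 36.
Iteration 4: no further components; recursion stops.

3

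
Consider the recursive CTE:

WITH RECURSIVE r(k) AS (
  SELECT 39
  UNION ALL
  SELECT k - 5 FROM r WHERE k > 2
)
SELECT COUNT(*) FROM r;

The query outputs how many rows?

Base: k=39.
Iteration 1: 39 > 2 holds -> k = 39 - 5 = 34.
Iteration 2: 34 > 2 holds -> k = 34 - 5 = 29.
Iteration 3: 29 > 2 holds -> k = 29 - 5 = 24.
Iteration 4: 24 > 2 holds -> k = 24 - 5 = 19.
Iteration 5: 19 > 2 holds -> k = 19 - 5 = 14.
Iteration 6: 14 > 2 holds -> k = 14 - 5 = 9.
Iteration 7: 9 > 2 holds -> k = 9 - 5 = 4.
Iteration 8: 4 > 2 holds -> k = 4 - 5 = -1.
Iteration 9: -1 > 2 fails; recursion stops.
Total rows emitted: 9.

9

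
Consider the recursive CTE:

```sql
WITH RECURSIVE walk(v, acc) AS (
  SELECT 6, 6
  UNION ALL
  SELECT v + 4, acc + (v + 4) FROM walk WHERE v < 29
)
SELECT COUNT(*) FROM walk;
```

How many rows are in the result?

Base: v=6, acc=6.
Iteration 1: 6 < 29 holds -> v = 6 + 4 = 10, acc = 6 + 10 = 16.
Iteration 2: 10 < 29 holds -> v = 10 + 4 = 14, acc = 16 + 14 = 30.
Iteration 3: 14 < 29 holds -> v = 14 + 4 = 18, acc = 30 + 18 = 48.
Iteration 4: 18 < 29 holds -> v = 18 + 4 = 22, acc = 48 + 22 = 70.
Iteration 5: 22 < 29 holds -> v = 22 + 4 = 26, acc = 70 + 26 = 96.
Iteration 6: 26 < 29 holds -> v = 26 + 4 = 30, acc = 96 + 30 = 126.
Iteration 7: 30 < 29 fails; recursion stops.
Total rows emitted: 7.

7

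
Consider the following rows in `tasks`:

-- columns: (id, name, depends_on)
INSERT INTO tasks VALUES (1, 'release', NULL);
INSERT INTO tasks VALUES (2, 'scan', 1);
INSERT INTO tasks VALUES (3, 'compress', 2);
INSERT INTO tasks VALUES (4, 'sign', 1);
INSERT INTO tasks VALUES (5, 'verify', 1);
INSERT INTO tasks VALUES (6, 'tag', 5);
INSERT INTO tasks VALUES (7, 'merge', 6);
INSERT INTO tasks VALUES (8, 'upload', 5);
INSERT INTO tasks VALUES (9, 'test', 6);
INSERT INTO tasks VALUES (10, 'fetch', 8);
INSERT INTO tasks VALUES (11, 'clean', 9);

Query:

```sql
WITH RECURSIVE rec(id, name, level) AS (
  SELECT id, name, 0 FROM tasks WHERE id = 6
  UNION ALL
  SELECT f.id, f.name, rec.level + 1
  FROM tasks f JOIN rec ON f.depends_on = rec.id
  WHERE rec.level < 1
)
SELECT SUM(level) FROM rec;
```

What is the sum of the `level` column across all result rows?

Base: id=6 (tag) at level 0.
Iteration 1: rows with depends_on in {6} -> merge (id 7, level 1), test (id 9, level 1).
Iteration 2: level < 1 fails for all current rows; recursion stops.
SUM(level) = 0 + 1 + 1 = 2.

2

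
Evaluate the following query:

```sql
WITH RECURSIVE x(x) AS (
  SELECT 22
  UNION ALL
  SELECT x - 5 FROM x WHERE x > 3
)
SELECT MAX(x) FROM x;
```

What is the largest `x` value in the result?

Base: x=22.
Iteration 1: 22 > 3 holds -> x = 22 - 5 = 17.
Iteration 2: 17 > 3 holds -> x = 17 - 5 = 12.
Iteration 3: 12 > 3 holds -> x = 12 - 5 = 7.
Iteration 4: 7 > 3 holds -> x = 7 - 5 = 2.
Iteration 5: 2 > 3 fails; recursion stops.
x values: 22, 17, 12, 7, 2; the maximum is 22.

22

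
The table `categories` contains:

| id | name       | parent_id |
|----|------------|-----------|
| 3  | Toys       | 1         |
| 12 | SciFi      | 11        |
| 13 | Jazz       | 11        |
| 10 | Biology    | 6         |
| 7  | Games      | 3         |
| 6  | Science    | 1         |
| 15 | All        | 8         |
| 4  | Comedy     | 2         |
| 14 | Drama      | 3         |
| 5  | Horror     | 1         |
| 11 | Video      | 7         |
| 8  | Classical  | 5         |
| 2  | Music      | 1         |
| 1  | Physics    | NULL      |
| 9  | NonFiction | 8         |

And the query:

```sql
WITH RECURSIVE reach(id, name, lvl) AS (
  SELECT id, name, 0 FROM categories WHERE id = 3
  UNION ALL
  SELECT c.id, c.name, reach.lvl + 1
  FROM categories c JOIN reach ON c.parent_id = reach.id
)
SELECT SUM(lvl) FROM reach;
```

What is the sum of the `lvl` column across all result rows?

Base: id=3 (Toys) at lvl 0.
Iteration 1: rows with parent_id in {3} -> Games (id 7, lvl 1), Drama (id 14, lvl 1).
Iteration 2: rows with parent_id in {7,14} -> Video (id 11, lvl 2).
Iteration 3: rows with parent_id in {11} -> SciFi (id 12, lvl 3), Jazz (id 13, lvl 3).
Iteration 4: no rows with parent_id in {12,13}; recursion stops.
SUM(lvl) = 0 + 1 + 1 + 2 + 3 + 3 = 10.

10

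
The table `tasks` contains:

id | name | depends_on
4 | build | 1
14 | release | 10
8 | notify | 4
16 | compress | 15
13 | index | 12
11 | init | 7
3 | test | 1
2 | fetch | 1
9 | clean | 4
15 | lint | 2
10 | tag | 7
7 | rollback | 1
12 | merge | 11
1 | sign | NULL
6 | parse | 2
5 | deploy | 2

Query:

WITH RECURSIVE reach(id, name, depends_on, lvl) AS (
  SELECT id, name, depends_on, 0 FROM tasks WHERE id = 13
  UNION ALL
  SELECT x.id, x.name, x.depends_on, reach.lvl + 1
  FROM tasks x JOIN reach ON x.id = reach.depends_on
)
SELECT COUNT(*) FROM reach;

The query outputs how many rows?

5

Base: id=13 (index), depends_on=12, lvl 0.
Iteration 1: join on id=12 -> merge (id 12, depends_on=11, lvl 1).
Iteration 2: join on id=11 -> init (id 11, depends_on=7, lvl 2).
Iteration 3: join on id=7 -> rollback (id 7, depends_on=1, lvl 3).
Iteration 4: join on id=1 -> sign (id 1, depends_on=NULL, lvl 4).
Iteration 5: depends_on is NULL; no match; recursion stops.
Total rows emitted: 5.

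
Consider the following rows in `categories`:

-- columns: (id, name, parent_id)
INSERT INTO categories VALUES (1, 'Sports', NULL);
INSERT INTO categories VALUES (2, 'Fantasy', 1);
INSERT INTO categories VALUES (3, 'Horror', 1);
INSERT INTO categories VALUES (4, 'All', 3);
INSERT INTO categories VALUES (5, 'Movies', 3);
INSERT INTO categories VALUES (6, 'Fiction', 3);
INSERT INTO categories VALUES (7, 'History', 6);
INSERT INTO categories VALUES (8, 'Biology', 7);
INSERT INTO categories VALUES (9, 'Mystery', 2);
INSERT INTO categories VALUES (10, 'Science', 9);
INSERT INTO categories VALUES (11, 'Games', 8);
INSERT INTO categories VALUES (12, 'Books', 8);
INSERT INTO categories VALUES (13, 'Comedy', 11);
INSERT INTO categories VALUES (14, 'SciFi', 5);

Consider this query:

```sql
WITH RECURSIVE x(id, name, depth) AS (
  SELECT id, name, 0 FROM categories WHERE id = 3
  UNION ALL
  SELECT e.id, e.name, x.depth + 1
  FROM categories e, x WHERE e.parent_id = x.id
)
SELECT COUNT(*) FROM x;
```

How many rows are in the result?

Base: id=3 (Horror) at depth 0.
Iteration 1: rows with parent_id in {3} -> All (id 4, depth 1), Movies (id 5, depth 1), Fiction (id 6, depth 1).
Iteration 2: rows with parent_id in {4,5,6} -> History (id 7, depth 2), SciFi (id 14, depth 2).
Iteration 3: rows with parent_id in {7,14} -> Biology (id 8, depth 3).
Iteration 4: rows with parent_id in {8} -> Games (id 11, depth 4), Books (id 12, depth 4).
Iteration 5: rows with parent_id in {11,12} -> Comedy (id 13, depth 5).
Iteration 6: no rows with parent_id in {13}; recursion stops.
Total rows emitted: 10.

10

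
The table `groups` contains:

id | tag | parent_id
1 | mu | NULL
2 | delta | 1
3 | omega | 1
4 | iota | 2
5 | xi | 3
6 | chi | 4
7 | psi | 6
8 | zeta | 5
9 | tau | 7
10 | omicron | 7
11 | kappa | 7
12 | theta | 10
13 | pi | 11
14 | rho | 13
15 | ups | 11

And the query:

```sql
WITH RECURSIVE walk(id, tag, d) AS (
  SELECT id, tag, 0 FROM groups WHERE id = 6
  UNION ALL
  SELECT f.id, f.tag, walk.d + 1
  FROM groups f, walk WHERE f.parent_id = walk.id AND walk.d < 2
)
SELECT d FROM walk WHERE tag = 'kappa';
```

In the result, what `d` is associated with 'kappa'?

Base: id=6 (chi) at d 0.
Iteration 1: rows with parent_id in {6} -> psi (id 7, d 1).
Iteration 2: rows with parent_id in {7} -> tau (id 9, d 2), omicron (id 10, d 2), kappa (id 11, d 2).
Iteration 3: d < 2 fails for all current rows; recursion stops.

2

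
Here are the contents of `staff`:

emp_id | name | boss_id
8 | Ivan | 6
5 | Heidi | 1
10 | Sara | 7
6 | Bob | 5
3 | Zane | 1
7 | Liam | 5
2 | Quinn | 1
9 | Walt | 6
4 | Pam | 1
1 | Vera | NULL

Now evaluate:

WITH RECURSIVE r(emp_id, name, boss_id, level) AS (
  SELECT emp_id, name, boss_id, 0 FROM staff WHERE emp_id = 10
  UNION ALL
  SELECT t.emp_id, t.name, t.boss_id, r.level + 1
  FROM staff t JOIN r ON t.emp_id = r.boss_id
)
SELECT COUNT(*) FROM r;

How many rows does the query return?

Base: emp_id=10 (Sara), boss_id=7, level 0.
Iteration 1: join on emp_id=7 -> Liam (id 7, boss_id=5, level 1).
Iteration 2: join on emp_id=5 -> Heidi (id 5, boss_id=1, level 2).
Iteration 3: join on emp_id=1 -> Vera (id 1, boss_id=NULL, level 3).
Iteration 4: boss_id is NULL; no match; recursion stops.
Total rows emitted: 4.

4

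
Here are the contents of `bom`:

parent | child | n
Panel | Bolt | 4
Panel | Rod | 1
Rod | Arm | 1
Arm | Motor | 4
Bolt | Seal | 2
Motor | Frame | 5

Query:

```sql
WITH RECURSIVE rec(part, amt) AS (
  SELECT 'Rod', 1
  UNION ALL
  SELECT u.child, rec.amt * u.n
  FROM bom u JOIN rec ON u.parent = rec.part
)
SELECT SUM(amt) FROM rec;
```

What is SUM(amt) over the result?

Base: (Rod, amt=1).
Iteration 1: components of {Rod} -> Arm = 1*1 = 1.
Iteration 2: components of {Arm} -> Motor = 1*4 = 4.
Iteration 3: components of {Motor} -> Frame = 4*5 = 20.
Iteration 4: no further components; recursion stops.
SUM(amt) = 1 + 1 + 4 + 20 = 26.

26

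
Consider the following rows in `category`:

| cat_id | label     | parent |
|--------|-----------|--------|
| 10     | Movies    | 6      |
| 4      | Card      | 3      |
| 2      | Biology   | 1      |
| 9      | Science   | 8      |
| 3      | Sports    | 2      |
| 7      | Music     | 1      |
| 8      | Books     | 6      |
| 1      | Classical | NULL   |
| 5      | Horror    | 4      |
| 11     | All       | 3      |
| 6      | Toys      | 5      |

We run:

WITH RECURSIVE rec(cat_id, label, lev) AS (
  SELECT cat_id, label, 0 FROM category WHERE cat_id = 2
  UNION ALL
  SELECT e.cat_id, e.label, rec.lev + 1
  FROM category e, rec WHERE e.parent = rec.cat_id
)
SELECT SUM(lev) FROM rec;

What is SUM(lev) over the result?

28

Base: cat_id=2 (Biology) at lev 0.
Iteration 1: rows with parent in {2} -> Sports (id 3, lev 1).
Iteration 2: rows with parent in {3} -> Card (id 4, lev 2), All (id 11, lev 2).
Iteration 3: rows with parent in {4,11} -> Horror (id 5, lev 3).
Iteration 4: rows with parent in {5} -> Toys (id 6, lev 4).
Iteration 5: rows with parent in {6} -> Books (id 8, lev 5), Movies (id 10, lev 5).
Iteration 6: rows with parent in {8,10} -> Science (id 9, lev 6).
Iteration 7: no rows with parent in {9}; recursion stops.
SUM(lev) = 0 + 1 + 2 + 2 + 3 + 4 + 5 + 5 + 6 = 28.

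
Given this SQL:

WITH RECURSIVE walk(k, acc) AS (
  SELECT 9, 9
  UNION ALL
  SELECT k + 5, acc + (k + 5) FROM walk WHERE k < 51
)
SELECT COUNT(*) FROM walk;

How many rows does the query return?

10

Base: k=9, acc=9.
Iteration 1: 9 < 51 holds -> k = 9 + 5 = 14, acc = 9 + 14 = 23.
Iteration 2: 14 < 51 holds -> k = 14 + 5 = 19, acc = 23 + 19 = 42.
Iteration 3: 19 < 51 holds -> k = 19 + 5 = 24, acc = 42 + 24 = 66.
Iteration 4: 24 < 51 holds -> k = 24 + 5 = 29, acc = 66 + 29 = 95.
Iteration 5: 29 < 51 holds -> k = 29 + 5 = 34, acc = 95 + 34 = 129.
Iteration 6: 34 < 51 holds -> k = 34 + 5 = 39, acc = 129 + 39 = 168.
Iteration 7: 39 < 51 holds -> k = 39 + 5 = 44, acc = 168 + 44 = 212.
Iteration 8: 44 < 51 holds -> k = 44 + 5 = 49, acc = 212 + 49 = 261.
Iteration 9: 49 < 51 holds -> k = 49 + 5 = 54, acc = 261 + 54 = 315.
Iteration 10: 54 < 51 fails; recursion stops.
Total rows emitted: 10.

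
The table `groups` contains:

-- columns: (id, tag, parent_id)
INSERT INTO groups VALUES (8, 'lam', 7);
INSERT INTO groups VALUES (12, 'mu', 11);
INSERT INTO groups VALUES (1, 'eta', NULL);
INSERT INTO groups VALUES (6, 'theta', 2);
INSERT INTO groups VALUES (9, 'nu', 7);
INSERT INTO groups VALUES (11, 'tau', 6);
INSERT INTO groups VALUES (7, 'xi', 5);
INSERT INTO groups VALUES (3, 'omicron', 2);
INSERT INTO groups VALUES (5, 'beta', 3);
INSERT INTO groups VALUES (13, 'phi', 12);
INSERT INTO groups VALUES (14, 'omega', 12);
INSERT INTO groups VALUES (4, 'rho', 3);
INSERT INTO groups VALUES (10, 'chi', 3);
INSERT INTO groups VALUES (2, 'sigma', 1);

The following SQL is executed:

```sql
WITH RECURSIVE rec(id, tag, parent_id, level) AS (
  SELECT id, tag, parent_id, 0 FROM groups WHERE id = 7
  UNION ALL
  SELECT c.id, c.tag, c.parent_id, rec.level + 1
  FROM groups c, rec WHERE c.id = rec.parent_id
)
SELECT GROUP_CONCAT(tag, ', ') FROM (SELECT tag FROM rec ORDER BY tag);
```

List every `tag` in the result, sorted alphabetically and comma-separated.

Base: id=7 (xi), parent_id=5, level 0.
Iteration 1: join on id=5 -> beta (id 5, parent_id=3, level 1).
Iteration 2: join on id=3 -> omicron (id 3, parent_id=2, level 2).
Iteration 3: join on id=2 -> sigma (id 2, parent_id=1, level 3).
Iteration 4: join on id=1 -> eta (id 1, parent_id=NULL, level 4).
Iteration 5: parent_id is NULL; no match; recursion stops.

beta, eta, omicron, sigma, xi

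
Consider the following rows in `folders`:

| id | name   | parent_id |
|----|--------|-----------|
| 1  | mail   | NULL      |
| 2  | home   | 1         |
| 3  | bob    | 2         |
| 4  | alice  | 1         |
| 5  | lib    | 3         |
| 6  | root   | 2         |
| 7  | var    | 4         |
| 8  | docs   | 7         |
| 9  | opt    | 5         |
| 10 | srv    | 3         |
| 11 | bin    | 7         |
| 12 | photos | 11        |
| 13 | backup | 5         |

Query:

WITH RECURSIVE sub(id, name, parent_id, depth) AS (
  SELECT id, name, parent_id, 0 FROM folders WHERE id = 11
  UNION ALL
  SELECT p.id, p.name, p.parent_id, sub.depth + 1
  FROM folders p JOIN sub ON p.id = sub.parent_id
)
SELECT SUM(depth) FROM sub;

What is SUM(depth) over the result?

Base: id=11 (bin), parent_id=7, depth 0.
Iteration 1: join on id=7 -> var (id 7, parent_id=4, depth 1).
Iteration 2: join on id=4 -> alice (id 4, parent_id=1, depth 2).
Iteration 3: join on id=1 -> mail (id 1, parent_id=NULL, depth 3).
Iteration 4: parent_id is NULL; no match; recursion stops.
SUM(depth) = 0 + 1 + 2 + 3 = 6.

6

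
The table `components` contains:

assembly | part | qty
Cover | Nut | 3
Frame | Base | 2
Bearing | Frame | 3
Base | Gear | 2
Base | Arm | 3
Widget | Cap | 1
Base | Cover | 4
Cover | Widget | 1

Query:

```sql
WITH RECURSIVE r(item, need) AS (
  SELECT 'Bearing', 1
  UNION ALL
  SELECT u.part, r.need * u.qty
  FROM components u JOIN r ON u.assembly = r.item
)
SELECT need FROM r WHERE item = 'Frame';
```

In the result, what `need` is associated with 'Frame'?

Base: (Bearing, need=1).
Iteration 1: components of {Bearing} -> Frame = 1*3 = 3.
Iteration 2: components of {Frame} -> Base = 3*2 = 6.
Iteration 3: components of {Base} -> Arm = 6*3 = 18, Cover = 6*4 = 24, Gear = 6*2 = 12.
Iteration 4: components of {Arm,Cover,Gear} -> Nut = 24*3 = 72, Widget = 24*1 = 24.
Iteration 5: components of {Nut,Widget} -> Cap = 24*1 = 24.
Iteration 6: no further components; recursion stops.

3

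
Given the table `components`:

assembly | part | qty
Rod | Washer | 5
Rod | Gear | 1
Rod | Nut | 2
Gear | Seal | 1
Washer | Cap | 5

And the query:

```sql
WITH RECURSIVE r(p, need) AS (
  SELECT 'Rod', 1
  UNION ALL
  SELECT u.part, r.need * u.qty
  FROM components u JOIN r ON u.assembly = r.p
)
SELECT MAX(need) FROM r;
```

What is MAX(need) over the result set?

25

Base: (Rod, need=1).
Iteration 1: components of {Rod} -> Gear = 1*1 = 1, Nut = 1*2 = 2, Washer = 1*5 = 5.
Iteration 2: components of {Gear,Nut,Washer} -> Cap = 5*5 = 25, Seal = 1*1 = 1.
Iteration 3: no further components; recursion stops.
need values: 1, 5, 1, 2, 25, 1; the maximum is 25.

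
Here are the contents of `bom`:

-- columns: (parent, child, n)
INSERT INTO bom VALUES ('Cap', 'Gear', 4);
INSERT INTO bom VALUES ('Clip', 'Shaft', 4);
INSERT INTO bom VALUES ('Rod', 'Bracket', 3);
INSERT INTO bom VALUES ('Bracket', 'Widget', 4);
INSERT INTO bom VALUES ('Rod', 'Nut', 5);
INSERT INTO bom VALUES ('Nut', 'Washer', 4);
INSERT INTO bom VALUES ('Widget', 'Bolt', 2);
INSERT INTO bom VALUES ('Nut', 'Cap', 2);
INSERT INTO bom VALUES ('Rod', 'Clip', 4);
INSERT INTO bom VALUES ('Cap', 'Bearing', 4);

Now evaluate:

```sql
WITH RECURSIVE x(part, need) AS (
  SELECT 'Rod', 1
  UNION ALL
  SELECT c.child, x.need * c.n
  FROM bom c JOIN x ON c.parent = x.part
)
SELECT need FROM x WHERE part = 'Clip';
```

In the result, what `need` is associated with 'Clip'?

Base: (Rod, need=1).
Iteration 1: components of {Rod} -> Bracket = 1*3 = 3, Clip = 1*4 = 4, Nut = 1*5 = 5.
Iteration 2: components of {Bracket,Clip,Nut} -> Cap = 5*2 = 10, Shaft = 4*4 = 16, Washer = 5*4 = 20, Widget = 3*4 = 12.
Iteration 3: components of {Cap,Shaft,Washer,Widget} -> Bearing = 10*4 = 40, Bolt = 12*2 = 24, Gear = 10*4 = 40.
Iteration 4: no further components; recursion stops.

4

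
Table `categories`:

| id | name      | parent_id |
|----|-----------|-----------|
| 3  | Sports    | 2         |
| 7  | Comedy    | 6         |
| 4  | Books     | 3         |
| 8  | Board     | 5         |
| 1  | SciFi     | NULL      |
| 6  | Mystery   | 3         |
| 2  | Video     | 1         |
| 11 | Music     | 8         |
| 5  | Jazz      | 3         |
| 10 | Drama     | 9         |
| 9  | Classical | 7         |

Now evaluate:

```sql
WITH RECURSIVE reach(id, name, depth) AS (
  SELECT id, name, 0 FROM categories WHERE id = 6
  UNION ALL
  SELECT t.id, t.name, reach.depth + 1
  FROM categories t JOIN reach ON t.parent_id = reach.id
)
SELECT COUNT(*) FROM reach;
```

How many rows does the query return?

Base: id=6 (Mystery) at depth 0.
Iteration 1: rows with parent_id in {6} -> Comedy (id 7, depth 1).
Iteration 2: rows with parent_id in {7} -> Classical (id 9, depth 2).
Iteration 3: rows with parent_id in {9} -> Drama (id 10, depth 3).
Iteration 4: no rows with parent_id in {10}; recursion stops.
Total rows emitted: 4.

4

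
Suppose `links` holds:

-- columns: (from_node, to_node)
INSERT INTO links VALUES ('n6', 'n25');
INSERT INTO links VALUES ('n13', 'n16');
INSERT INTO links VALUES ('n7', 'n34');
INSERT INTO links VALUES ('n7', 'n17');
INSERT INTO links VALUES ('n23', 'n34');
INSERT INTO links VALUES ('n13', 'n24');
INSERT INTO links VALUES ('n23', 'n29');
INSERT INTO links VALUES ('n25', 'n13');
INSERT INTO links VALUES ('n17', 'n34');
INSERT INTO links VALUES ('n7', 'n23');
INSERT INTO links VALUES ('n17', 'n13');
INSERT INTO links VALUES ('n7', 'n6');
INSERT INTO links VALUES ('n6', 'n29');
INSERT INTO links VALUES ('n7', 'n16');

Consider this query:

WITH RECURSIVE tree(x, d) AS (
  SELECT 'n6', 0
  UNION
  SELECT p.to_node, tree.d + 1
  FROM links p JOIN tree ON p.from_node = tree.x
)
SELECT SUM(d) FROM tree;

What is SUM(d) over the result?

Base: (n6, d=0).
Iteration 1: edges from {n6} -> (n25, d=1), (n29, d=1).
Iteration 2: edges from {n25,n29} -> (n13, d=2).
Iteration 3: edges from {n13} -> (n16, d=3), (n24, d=3).
Iteration 4: no outgoing edges from {n16,n24}; recursion stops.
SUM(d) = 0 + 1 + 1 + 2 + 3 + 3 = 10.

10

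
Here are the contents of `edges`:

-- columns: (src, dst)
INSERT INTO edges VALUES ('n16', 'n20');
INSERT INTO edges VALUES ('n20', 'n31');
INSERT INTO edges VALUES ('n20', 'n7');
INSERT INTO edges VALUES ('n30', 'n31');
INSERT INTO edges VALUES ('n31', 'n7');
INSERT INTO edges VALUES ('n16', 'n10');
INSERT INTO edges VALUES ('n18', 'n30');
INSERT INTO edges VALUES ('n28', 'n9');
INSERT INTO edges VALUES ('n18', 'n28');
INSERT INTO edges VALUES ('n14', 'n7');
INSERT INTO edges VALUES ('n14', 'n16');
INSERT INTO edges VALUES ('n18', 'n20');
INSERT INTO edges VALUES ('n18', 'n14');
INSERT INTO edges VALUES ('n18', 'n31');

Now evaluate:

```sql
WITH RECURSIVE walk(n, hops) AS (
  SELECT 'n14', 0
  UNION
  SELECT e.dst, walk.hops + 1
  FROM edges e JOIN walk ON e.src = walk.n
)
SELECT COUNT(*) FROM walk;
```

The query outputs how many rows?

Base: (n14, hops=0).
Iteration 1: edges from {n14} -> (n16, hops=1), (n7, hops=1).
Iteration 2: edges from {n16,n7} -> (n10, hops=2), (n20, hops=2).
Iteration 3: edges from {n10,n20} -> (n31, hops=3), (n7, hops=3).
Iteration 4: edges from {n31,n7} -> (n7, hops=4).
Iteration 5: no outgoing edges from {n7}; recursion stops.
Total rows emitted: 8.

8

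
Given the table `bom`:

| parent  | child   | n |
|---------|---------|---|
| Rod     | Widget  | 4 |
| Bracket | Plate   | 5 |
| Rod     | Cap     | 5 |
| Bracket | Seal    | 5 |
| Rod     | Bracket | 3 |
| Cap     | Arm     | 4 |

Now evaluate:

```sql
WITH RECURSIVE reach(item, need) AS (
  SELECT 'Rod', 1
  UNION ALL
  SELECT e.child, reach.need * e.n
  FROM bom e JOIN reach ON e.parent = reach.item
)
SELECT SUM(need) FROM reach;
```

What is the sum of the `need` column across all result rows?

Base: (Rod, need=1).
Iteration 1: components of {Rod} -> Bracket = 1*3 = 3, Cap = 1*5 = 5, Widget = 1*4 = 4.
Iteration 2: components of {Bracket,Cap,Widget} -> Arm = 5*4 = 20, Plate = 3*5 = 15, Seal = 3*5 = 15.
Iteration 3: no further components; recursion stops.
SUM(need) = 1 + 5 + 3 + 4 + 20 + 15 + 15 = 63.

63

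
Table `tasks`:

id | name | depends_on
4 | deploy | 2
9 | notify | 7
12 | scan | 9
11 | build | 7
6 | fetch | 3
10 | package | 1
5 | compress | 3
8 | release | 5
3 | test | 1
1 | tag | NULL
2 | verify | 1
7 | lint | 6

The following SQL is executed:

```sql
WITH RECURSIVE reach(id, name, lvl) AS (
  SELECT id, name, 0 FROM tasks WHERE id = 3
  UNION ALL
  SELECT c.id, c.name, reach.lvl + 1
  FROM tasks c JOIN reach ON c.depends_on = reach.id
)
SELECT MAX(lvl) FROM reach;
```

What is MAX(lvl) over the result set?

4

Base: id=3 (test) at lvl 0.
Iteration 1: rows with depends_on in {3} -> compress (id 5, lvl 1), fetch (id 6, lvl 1).
Iteration 2: rows with depends_on in {5,6} -> lint (id 7, lvl 2), release (id 8, lvl 2).
Iteration 3: rows with depends_on in {7,8} -> notify (id 9, lvl 3), build (id 11, lvl 3).
Iteration 4: rows with depends_on in {9,11} -> scan (id 12, lvl 4).
Iteration 5: no rows with depends_on in {12}; recursion stops.
lvl values: 0, 1, 1, 2, 2, 3, 3, 4; the maximum is 4.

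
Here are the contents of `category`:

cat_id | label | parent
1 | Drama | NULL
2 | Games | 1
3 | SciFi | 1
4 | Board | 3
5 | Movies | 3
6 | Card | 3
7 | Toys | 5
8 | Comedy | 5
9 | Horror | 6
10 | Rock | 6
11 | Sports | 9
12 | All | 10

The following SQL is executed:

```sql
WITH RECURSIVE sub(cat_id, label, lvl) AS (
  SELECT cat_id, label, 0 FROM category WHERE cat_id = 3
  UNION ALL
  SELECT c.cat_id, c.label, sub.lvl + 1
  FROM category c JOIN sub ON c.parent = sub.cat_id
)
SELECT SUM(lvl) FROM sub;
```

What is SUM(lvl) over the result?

Base: cat_id=3 (SciFi) at lvl 0.
Iteration 1: rows with parent in {3} -> Board (id 4, lvl 1), Movies (id 5, lvl 1), Card (id 6, lvl 1).
Iteration 2: rows with parent in {4,5,6} -> Toys (id 7, lvl 2), Comedy (id 8, lvl 2), Horror (id 9, lvl 2), Rock (id 10, lvl 2).
Iteration 3: rows with parent in {7,8,9,10} -> Sports (id 11, lvl 3), All (id 12, lvl 3).
Iteration 4: no rows with parent in {11,12}; recursion stops.
SUM(lvl) = 0 + 1 + 1 + 1 + 2 + 2 + 2 + 2 + 3 + 3 = 17.

17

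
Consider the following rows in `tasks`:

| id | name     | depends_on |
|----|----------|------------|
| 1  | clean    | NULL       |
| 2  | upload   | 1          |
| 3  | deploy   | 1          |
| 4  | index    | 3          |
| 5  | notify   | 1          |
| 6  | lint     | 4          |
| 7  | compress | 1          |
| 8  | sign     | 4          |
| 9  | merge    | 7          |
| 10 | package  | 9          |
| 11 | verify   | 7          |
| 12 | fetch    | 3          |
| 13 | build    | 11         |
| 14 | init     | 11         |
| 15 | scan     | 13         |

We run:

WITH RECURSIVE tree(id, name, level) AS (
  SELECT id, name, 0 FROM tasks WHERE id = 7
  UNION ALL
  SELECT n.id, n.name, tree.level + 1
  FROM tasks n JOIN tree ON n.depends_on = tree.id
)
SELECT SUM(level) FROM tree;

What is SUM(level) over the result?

Base: id=7 (compress) at level 0.
Iteration 1: rows with depends_on in {7} -> merge (id 9, level 1), verify (id 11, level 1).
Iteration 2: rows with depends_on in {9,11} -> package (id 10, level 2), build (id 13, level 2), init (id 14, level 2).
Iteration 3: rows with depends_on in {10,13,14} -> scan (id 15, level 3).
Iteration 4: no rows with depends_on in {15}; recursion stops.
SUM(level) = 0 + 1 + 1 + 2 + 2 + 2 + 3 = 11.

11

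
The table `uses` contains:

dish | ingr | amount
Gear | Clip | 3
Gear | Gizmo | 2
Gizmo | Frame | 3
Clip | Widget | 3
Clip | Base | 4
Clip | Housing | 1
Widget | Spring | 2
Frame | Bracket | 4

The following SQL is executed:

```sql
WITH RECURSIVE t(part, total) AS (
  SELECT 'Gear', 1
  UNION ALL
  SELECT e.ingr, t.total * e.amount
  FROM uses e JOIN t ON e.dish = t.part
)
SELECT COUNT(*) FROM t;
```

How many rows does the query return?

9

Base: (Gear, total=1).
Iteration 1: components of {Gear} -> Clip = 1*3 = 3, Gizmo = 1*2 = 2.
Iteration 2: components of {Clip,Gizmo} -> Base = 3*4 = 12, Frame = 2*3 = 6, Housing = 3*1 = 3, Widget = 3*3 = 9.
Iteration 3: components of {Base,Frame,Housing,Widget} -> Bracket = 6*4 = 24, Spring = 9*2 = 18.
Iteration 4: no further components; recursion stops.
Total rows emitted: 9.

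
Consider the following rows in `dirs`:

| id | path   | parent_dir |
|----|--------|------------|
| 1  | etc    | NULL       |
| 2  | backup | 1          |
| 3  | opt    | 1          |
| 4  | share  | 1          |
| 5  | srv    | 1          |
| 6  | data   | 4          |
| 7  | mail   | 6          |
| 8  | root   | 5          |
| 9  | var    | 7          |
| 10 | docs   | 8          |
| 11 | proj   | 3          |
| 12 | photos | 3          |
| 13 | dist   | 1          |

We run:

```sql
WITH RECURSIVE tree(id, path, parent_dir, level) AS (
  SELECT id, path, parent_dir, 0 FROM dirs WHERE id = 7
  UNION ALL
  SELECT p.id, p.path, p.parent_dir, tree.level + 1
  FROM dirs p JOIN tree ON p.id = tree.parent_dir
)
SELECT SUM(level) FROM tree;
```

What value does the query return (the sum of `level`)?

6

Base: id=7 (mail), parent_dir=6, level 0.
Iteration 1: join on id=6 -> data (id 6, parent_dir=4, level 1).
Iteration 2: join on id=4 -> share (id 4, parent_dir=1, level 2).
Iteration 3: join on id=1 -> etc (id 1, parent_dir=NULL, level 3).
Iteration 4: parent_dir is NULL; no match; recursion stops.
SUM(level) = 0 + 1 + 2 + 3 = 6.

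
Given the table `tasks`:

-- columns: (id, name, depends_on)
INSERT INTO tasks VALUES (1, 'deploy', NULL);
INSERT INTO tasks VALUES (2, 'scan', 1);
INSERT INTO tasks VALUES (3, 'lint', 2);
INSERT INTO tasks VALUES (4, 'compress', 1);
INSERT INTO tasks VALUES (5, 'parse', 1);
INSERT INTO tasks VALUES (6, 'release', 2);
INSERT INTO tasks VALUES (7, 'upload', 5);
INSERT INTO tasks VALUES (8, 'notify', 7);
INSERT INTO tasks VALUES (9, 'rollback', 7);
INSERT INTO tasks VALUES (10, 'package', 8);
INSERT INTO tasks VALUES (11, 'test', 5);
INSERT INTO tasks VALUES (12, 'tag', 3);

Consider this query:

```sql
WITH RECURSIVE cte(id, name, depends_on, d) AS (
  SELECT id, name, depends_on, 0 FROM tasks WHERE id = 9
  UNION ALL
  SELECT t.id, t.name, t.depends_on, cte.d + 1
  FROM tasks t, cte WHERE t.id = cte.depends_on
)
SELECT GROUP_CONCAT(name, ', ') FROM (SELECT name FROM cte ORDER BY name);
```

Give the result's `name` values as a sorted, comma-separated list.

deploy, parse, rollback, upload

Base: id=9 (rollback), depends_on=7, d 0.
Iteration 1: join on id=7 -> upload (id 7, depends_on=5, d 1).
Iteration 2: join on id=5 -> parse (id 5, depends_on=1, d 2).
Iteration 3: join on id=1 -> deploy (id 1, depends_on=NULL, d 3).
Iteration 4: depends_on is NULL; no match; recursion stops.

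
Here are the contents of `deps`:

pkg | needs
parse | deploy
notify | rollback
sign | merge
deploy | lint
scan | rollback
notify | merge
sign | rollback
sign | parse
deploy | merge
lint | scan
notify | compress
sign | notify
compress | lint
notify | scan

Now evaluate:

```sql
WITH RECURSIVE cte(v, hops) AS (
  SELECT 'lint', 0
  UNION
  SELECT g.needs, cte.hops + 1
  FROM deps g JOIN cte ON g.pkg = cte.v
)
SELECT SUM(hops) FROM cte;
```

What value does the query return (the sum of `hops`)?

3

Base: (lint, hops=0).
Iteration 1: edges from {lint} -> (scan, hops=1).
Iteration 2: edges from {scan} -> (rollback, hops=2).
Iteration 3: no outgoing edges from {rollback}; recursion stops.
SUM(hops) = 0 + 1 + 2 = 3.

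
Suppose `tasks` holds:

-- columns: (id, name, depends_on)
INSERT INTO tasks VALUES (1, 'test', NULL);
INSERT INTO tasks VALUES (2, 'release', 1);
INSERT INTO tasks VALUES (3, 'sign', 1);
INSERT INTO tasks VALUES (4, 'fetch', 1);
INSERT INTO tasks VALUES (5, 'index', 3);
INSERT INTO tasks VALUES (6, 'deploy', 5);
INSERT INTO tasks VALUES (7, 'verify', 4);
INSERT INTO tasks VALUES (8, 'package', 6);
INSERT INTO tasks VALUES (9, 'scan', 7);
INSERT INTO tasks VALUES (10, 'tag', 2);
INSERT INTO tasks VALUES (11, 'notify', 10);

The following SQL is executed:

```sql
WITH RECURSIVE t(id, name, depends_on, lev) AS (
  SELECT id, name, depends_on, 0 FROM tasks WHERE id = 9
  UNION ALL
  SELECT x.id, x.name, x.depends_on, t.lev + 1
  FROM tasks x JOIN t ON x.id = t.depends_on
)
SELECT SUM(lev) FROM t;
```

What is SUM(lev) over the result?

Base: id=9 (scan), depends_on=7, lev 0.
Iteration 1: join on id=7 -> verify (id 7, depends_on=4, lev 1).
Iteration 2: join on id=4 -> fetch (id 4, depends_on=1, lev 2).
Iteration 3: join on id=1 -> test (id 1, depends_on=NULL, lev 3).
Iteration 4: depends_on is NULL; no match; recursion stops.
SUM(lev) = 0 + 1 + 2 + 3 = 6.

6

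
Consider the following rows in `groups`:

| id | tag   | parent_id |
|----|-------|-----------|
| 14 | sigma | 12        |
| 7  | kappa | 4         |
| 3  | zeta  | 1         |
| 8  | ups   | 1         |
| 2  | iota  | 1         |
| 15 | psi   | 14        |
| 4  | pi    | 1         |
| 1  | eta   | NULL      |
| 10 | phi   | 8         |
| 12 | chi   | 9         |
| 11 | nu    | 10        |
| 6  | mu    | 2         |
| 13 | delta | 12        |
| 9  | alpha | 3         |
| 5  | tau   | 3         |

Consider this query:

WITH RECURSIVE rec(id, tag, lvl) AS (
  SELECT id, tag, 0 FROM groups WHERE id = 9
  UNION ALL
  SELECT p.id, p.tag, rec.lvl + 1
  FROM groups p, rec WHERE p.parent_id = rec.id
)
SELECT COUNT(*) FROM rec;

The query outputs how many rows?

Base: id=9 (alpha) at lvl 0.
Iteration 1: rows with parent_id in {9} -> chi (id 12, lvl 1).
Iteration 2: rows with parent_id in {12} -> delta (id 13, lvl 2), sigma (id 14, lvl 2).
Iteration 3: rows with parent_id in {13,14} -> psi (id 15, lvl 3).
Iteration 4: no rows with parent_id in {15}; recursion stops.
Total rows emitted: 5.

5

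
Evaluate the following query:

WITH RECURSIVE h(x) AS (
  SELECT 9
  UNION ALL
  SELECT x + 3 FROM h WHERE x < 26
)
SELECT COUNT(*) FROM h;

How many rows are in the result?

Base: x=9.
Iteration 1: 9 < 26 holds -> x = 9 + 3 = 12.
Iteration 2: 12 < 26 holds -> x = 12 + 3 = 15.
Iteration 3: 15 < 26 holds -> x = 15 + 3 = 18.
Iteration 4: 18 < 26 holds -> x = 18 + 3 = 21.
Iteration 5: 21 < 26 holds -> x = 21 + 3 = 24.
Iteration 6: 24 < 26 holds -> x = 24 + 3 = 27.
Iteration 7: 27 < 26 fails; recursion stops.
Total rows emitted: 7.

7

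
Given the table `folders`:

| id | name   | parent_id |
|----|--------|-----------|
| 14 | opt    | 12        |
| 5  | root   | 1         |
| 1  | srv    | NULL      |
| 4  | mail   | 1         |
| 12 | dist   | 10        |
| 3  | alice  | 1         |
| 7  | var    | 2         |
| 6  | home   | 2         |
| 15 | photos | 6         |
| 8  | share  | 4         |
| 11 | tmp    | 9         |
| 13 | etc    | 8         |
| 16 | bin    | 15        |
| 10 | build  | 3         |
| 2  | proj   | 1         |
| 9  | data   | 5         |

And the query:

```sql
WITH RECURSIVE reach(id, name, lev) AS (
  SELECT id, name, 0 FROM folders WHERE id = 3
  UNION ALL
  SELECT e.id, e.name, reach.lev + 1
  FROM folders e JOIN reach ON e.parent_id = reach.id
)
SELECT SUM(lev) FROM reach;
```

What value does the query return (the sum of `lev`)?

Base: id=3 (alice) at lev 0.
Iteration 1: rows with parent_id in {3} -> build (id 10, lev 1).
Iteration 2: rows with parent_id in {10} -> dist (id 12, lev 2).
Iteration 3: rows with parent_id in {12} -> opt (id 14, lev 3).
Iteration 4: no rows with parent_id in {14}; recursion stops.
SUM(lev) = 0 + 1 + 2 + 3 = 6.

6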